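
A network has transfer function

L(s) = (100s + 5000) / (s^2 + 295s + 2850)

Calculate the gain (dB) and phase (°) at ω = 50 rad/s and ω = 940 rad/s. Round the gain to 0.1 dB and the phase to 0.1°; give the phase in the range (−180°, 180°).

ω = 50: -6.4 dB, -43.6°; ω = 940: -19.8 dB, -75.6°

Substitute s = j50:
Numerator: 100(j50) + 5000 = 5000 + j5000
Denominator: (j50)^2 + 295(j50) + 2850 = 350 + j14750
|N| = √(5000² + 5000²) ≈ 7071.1, ∠N ≈ 45.00°
|D| = √(350² + 14750²) ≈ 14754, ∠D ≈ 88.64°
|L| = 7071.1 / 14754 ≈ 0.47927
Gain = 20 log₁₀(0.47927) ≈ -6.39 dB
∠L = 45.00° − 88.64° = -43.64°

Substitute s = j940:
Numerator: 100(j940) + 5000 = 5000 + j94000
Denominator: (j940)^2 + 295(j940) + 2850 = -880750 + j277300
|N| = √(5000² + 94000²) ≈ 94133, ∠N ≈ 86.96°
|D| = √(880750² + 277300²) ≈ 9.2337e+05, ∠D ≈ 162.52°
|L| = 94133 / 9.2337e+05 ≈ 0.10195
Gain = 20 log₁₀(0.10195) ≈ -19.83 dB
∠L = 86.96° − 162.52° = -75.56°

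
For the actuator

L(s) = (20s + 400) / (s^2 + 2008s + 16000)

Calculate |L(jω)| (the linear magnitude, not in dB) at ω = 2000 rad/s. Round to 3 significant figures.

Substitute s = j2000:
Numerator: 20(j2000) + 400 = 400 + j40000
Denominator: (j2000)^2 + 2008(j2000) + 16000 = -3984000 + j4016000
|N| = √(400² + 40000²) ≈ 40002, ∠N ≈ 89.43°
|D| = √(3984000² + 4016000²) ≈ 5.6569e+06, ∠D ≈ 134.77°
|L| = 40002 / 5.6569e+06 ≈ 0.0070714

0.00707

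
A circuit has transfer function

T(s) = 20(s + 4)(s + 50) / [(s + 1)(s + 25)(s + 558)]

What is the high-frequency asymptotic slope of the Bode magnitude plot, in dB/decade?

-20 dB/decade

Each pole contributes −20 dB/decade at high frequency; each zero contributes +20 dB/decade.
Net: 2 zero(s) − 3 pole(s) → -20 dB/decade.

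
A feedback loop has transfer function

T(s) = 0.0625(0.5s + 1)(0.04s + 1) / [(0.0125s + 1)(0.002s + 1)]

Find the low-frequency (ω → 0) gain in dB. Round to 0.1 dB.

-24.1 dB

T(0) = 0.0625 · 1 / 1 = 0.0625
20 log₁₀(0.0625) ≈ -24.08 dB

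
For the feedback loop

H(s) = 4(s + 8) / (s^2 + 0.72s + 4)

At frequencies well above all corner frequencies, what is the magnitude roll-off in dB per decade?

Each pole contributes −20 dB/decade at high frequency; each zero contributes +20 dB/decade.
Net: 1 zero(s) − 2 pole(s) → -20 dB/decade.

-20 dB/decade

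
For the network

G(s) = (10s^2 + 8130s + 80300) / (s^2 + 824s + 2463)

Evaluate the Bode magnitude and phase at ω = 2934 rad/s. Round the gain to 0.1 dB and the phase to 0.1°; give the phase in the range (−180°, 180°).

Substitute s = j2934:
Numerator: 10(j2934)^2 + 8130(j2934) + 80300 = -86003260 + j23853420
Denominator: (j2934)^2 + 824(j2934) + 2463 = -8605893 + j2417616
|N| = √(86003260² + 23853420²) ≈ 8.925e+07, ∠N ≈ 164.50°
|D| = √(8605893² + 2417616²) ≈ 8.939e+06, ∠D ≈ 164.31°
|G| = 8.925e+07 / 8.939e+06 ≈ 9.9843
Gain = 20 log₁₀(9.9843) ≈ 19.99 dB
∠G = 164.50° − 164.31° = 0.19°

20.0 dB, 0.2°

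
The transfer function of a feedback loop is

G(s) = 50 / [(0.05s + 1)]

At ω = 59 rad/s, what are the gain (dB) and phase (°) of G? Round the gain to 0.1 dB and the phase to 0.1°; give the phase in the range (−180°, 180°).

At ω = 59 rad/s:
pole (1 + j59·0.05) = 1 + j2.95 → |·| ≈ 3.1149, ∠ ≈ 71.27°
|G| = 50 · 1 / (3.1149) ≈ 16.052
Gain = 20 log₁₀(16.052) ≈ 24.11 dB
∠G = (0°) − (71.27°) = -71.27°

24.1 dB, -71.3°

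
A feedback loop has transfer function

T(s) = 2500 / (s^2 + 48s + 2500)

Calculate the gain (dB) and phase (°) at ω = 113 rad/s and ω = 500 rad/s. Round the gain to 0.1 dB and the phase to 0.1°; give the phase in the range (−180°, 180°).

ω = 113: -13.3 dB, -152.2°; ω = 500: -40.0 dB, -174.5°

At s = jω = j113:
quadratic: (j113)² + 48·j113 + 2500 = -10269 + j5424 → |·| ≈ 11613, ∠ ≈ 152.16°
|T| = 2500 / 11613 ≈ 0.21528
Gain = 20 log₁₀(0.21528) ≈ -13.34 dB
∠T = 0.00° − 152.16° = -152.16°

At s = jω = j500:
quadratic: (j500)² + 48·j500 + 2500 = -247500 + j24000 → |·| ≈ 2.4866e+05, ∠ ≈ 174.46°
|T| = 2500 / 2.4866e+05 ≈ 0.010054
Gain = 20 log₁₀(0.010054) ≈ -39.95 dB
∠T = 0.00° − 174.46° = -174.46°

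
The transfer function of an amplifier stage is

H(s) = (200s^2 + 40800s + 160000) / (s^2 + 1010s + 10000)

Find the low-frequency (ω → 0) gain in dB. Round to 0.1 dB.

24.1 dB

H(0) = 160000 / 10000 = 16
20 log₁₀(16) ≈ 24.08 dB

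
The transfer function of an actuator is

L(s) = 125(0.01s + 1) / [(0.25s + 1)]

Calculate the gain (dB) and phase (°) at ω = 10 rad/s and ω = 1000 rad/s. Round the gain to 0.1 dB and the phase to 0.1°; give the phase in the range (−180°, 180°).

ω = 10: 33.4 dB, -62.5°; ω = 1000: 14.0 dB, -5.5°

At ω = 10 rad/s:
zero (1 + j10·0.01) = 1 + j0.1 → |·| ≈ 1.005, ∠ ≈ 5.71°
pole (1 + j10·0.25) = 1 + j2.5 → |·| ≈ 2.6926, ∠ ≈ 68.20°
|L| = 125 · 1.005 / (2.6926) ≈ 46.656
Gain = 20 log₁₀(46.656) ≈ 33.38 dB
∠L = (5.71°) − (68.20°) = -62.49°

At ω = 1000 rad/s:
zero (1 + j1000·0.01) = 1 + j10 → |·| ≈ 10.05, ∠ ≈ 84.29°
pole (1 + j1000·0.25) = 1 + j250 → |·| ≈ 250, ∠ ≈ 89.77°
|L| = 125 · 10.05 / (250) ≈ 5.025
Gain = 20 log₁₀(5.025) ≈ 14.02 dB
∠L = (84.29°) − (89.77°) = -5.48°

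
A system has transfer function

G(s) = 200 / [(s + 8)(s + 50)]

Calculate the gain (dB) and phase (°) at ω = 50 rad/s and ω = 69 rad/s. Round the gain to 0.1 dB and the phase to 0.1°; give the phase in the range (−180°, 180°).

At s = jω = j50:
pole (s+8): 8 + j50 → |·| = √(8²+50²) = √2564 ≈ 50.636, ∠ = arctan(50/8) ≈ 80.91°
pole (s+50): 50 + j50 → |·| = √(50²+50²) = √5000 ≈ 70.711, ∠ = arctan(50/50) ≈ 45.00°
|G| = 200 / 3580.5 ≈ 0.055858
Gain = 20 log₁₀(0.055858) ≈ -25.06 dB
∠G = 0.00° − 125.91° = -125.91°

At s = jω = j69:
pole (s+8): 8 + j69 → |·| = √(8²+69²) = √4825 ≈ 69.462, ∠ = arctan(69/8) ≈ 83.39°
pole (s+50): 50 + j69 → |·| = √(50²+69²) = √7261 ≈ 85.212, ∠ = arctan(69/50) ≈ 54.07°
|G| = 200 / 5919 ≈ 0.033789
Gain = 20 log₁₀(0.033789) ≈ -29.42 dB
∠G = 0.00° − 137.46° = -137.46°

ω = 50: -25.1 dB, -125.9°; ω = 69: -29.4 dB, -137.5°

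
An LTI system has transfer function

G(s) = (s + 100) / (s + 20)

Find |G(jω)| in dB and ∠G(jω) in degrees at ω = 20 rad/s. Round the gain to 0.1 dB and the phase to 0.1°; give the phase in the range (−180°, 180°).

11.1 dB, -33.7°

At s = jω = j20:
zero (s+100): 100 + j20 → |·| = √(100²+20²) = √10400 ≈ 101.98, ∠ = arctan(20/100) ≈ 11.31°
pole (s+20): 20 + j20 → |·| = √(20²+20²) = √800 ≈ 28.284, ∠ = arctan(20/20) ≈ 45.00°
|G| = 1 · 101.98 / 28.284 ≈ 3.6056
Gain = 20 log₁₀(3.6056) ≈ 11.14 dB
∠G = 11.31° − 45.00° = -33.69°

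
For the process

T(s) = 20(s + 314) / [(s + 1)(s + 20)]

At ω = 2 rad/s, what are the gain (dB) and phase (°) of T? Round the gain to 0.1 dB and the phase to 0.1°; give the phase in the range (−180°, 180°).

At s = jω = j2:
zero (s+314): 314 + j2 → |·| = √(314²+2²) = √98600 ≈ 314.01, ∠ = arctan(2/314) ≈ 0.36°
pole (s+1): 1 + j2 → |·| = √(1²+2²) = √5 ≈ 2.2361, ∠ = arctan(2/1) ≈ 63.43°
pole (s+20): 20 + j2 → |·| = √(20²+2²) = √404 ≈ 20.1, ∠ = arctan(2/20) ≈ 5.71°
|T| = 20 · 314.01 / 44.946 ≈ 139.73
Gain = 20 log₁₀(139.73) ≈ 42.91 dB
∠T = 0.36° − 69.14° = -68.78°

42.9 dB, -68.8°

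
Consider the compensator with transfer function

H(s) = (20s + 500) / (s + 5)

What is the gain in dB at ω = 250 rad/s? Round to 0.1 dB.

26.1 dB

Substitute s = j250:
Numerator: 20(j250) + 500 = 500 + j5000
Denominator: (j250) + 5 = 5 + j250
|N| = √(500² + 5000²) ≈ 5024.9, ∠N ≈ 84.29°
|D| = √(5² + 250²) ≈ 250.05, ∠D ≈ 88.85°
|H| = 5024.9 / 250.05 ≈ 20.096
Gain = 20 log₁₀(20.096) ≈ 26.06 dB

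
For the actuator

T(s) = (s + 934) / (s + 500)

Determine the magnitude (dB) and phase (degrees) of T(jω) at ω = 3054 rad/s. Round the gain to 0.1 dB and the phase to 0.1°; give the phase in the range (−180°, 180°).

Substitute s = j3054:
Numerator: (j3054) + 934 = 934 + j3054
Denominator: (j3054) + 500 = 500 + j3054
|N| = √(934² + 3054²) ≈ 3193.6, ∠N ≈ 72.99°
|D| = √(500² + 3054²) ≈ 3094.7, ∠D ≈ 80.70°
|T| = 3193.6 / 3094.7 ≈ 1.032
Gain = 20 log₁₀(1.032) ≈ 0.27 dB
∠T = 72.99° − 80.70° = -7.71°

0.3 dB, -7.7°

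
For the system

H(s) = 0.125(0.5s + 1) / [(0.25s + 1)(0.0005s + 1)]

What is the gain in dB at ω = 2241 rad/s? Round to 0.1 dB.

At ω = 2241 rad/s:
zero (1 + j2241·0.5) = 1 + j1120.5 → |·| ≈ 1120.5, ∠ ≈ 89.95°
pole (1 + j2241·0.25) = 1 + j560.25 → |·| ≈ 560.25, ∠ ≈ 89.90°
pole (1 + j2241·0.0005) = 1 + j1.1205 → |·| ≈ 1.5018, ∠ ≈ 48.25°
|H| = 0.125 · 1120.5 / (560.25 · 1.5018) ≈ 0.16647
Gain = 20 log₁₀(0.16647) ≈ -15.57 dB

-15.6 dB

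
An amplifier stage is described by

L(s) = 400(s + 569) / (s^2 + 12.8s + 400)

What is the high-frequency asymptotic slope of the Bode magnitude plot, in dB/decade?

Each pole contributes −20 dB/decade at high frequency; each zero contributes +20 dB/decade.
Net: 1 zero(s) − 2 pole(s) → -20 dB/decade.

-20 dB/decade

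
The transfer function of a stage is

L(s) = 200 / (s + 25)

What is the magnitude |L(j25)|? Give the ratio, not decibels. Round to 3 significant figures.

Substitute s = j25:
Numerator: 200 = 200 + j0
Denominator: (j25) + 25 = 25 + j25
|N| = √(200² + 0²) ≈ 200, ∠N ≈ 0.00°
|D| = √(25² + 25²) ≈ 35.355, ∠D ≈ 45.00°
|L| = 200 / 35.355 ≈ 5.6569

5.66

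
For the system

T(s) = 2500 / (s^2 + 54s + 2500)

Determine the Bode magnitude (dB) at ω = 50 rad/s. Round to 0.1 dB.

At s = jω = j50:
quadratic: (j50)² + 54·j50 + 2500 = 0 + j2700 → |·| ≈ 2700, ∠ ≈ 90.00°
|T| = 2500 / 2700 ≈ 0.92593
Gain = 20 log₁₀(0.92593) ≈ -0.67 dB

-0.7 dB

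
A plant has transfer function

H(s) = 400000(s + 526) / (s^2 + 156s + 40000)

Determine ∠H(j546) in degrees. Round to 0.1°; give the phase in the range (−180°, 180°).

At s = jω = j546:
zero (s+526): 526 + j546 → |·| = √(526²+546²) = √574792 ≈ 758.15, ∠ = arctan(546/526) ≈ 46.07°
quadratic: (j546)² + 156·j546 + 40000 = -258116 + j85176 → |·| ≈ 2.7181e+05, ∠ ≈ 161.74°
∠H = 46.07° − 161.74° = -115.67°

-115.7°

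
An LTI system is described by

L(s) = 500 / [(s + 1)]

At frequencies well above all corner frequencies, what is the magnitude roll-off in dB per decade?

-20 dB/decade

Each pole contributes −20 dB/decade at high frequency; each zero contributes +20 dB/decade.
Net: 0 zero(s) − 1 pole(s) → -20 dB/decade.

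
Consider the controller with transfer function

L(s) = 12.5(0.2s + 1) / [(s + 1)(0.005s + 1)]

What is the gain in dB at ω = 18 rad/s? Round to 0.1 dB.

At ω = 18 rad/s:
zero (1 + j18·0.2) = 1 + j3.6 → |·| ≈ 3.7363, ∠ ≈ 74.48°
pole (1 + j18·1) = 1 + j18 → |·| ≈ 18.028, ∠ ≈ 86.82°
pole (1 + j18·0.005) = 1 + j0.09 → |·| ≈ 1.004, ∠ ≈ 5.14°
|L| = 12.5 · 3.7363 / (18.028 · 1.004) ≈ 2.5803
Gain = 20 log₁₀(2.5803) ≈ 8.23 dB

8.2 dB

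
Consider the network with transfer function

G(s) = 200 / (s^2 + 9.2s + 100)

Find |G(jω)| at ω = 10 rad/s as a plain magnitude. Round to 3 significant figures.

At s = jω = j10:
quadratic: (j10)² + 9.2·j10 + 100 = 0 + j92 → |·| ≈ 92, ∠ ≈ 90.00°
|G| = 200 / 92 ≈ 2.1739

2.17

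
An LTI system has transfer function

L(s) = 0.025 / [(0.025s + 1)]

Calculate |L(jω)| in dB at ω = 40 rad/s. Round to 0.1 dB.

-35.1 dB

At ω = 40 rad/s:
pole (1 + j40·0.025) = 1 + j1 → |·| ≈ 1.4142, ∠ ≈ 45.00°
|L| = 0.025 · 1 / (1.4142) ≈ 0.017678
Gain = 20 log₁₀(0.017678) ≈ -35.05 dB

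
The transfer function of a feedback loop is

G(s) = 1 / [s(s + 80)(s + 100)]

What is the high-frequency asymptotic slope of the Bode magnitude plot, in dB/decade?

-60 dB/decade

Each pole contributes −20 dB/decade at high frequency; each zero contributes +20 dB/decade.
Net: 0 zero(s) − 3 pole(s) → -60 dB/decade.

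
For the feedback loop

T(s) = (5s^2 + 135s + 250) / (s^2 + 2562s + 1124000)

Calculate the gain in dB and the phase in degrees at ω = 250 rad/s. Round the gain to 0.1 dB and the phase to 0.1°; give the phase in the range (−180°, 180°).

-11.9 dB, 142.7°

Substitute s = j250:
Numerator: 5(j250)^2 + 135(j250) + 250 = -312250 + j33750
Denominator: (j250)^2 + 2562(j250) + 1124000 = 1061500 + j640500
|N| = √(312250² + 33750²) ≈ 3.1407e+05, ∠N ≈ 173.83°
|D| = √(1061500² + 640500²) ≈ 1.2398e+06, ∠D ≈ 31.11°
|T| = 3.1407e+05 / 1.2398e+06 ≈ 0.25332
Gain = 20 log₁₀(0.25332) ≈ -11.93 dB
∠T = 173.83° − 31.11° = 142.72°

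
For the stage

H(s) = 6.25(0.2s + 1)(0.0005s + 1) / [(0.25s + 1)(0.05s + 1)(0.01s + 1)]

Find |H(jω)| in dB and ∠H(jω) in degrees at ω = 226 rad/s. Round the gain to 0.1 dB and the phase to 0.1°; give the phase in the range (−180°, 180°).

-14.9 dB, -144.9°

At ω = 226 rad/s:
zero (1 + j226·0.2) = 1 + j45.2 → |·| ≈ 45.211, ∠ ≈ 88.73°
zero (1 + j226·0.0005) = 1 + j0.113 → |·| ≈ 1.0064, ∠ ≈ 6.45°
pole (1 + j226·0.25) = 1 + j56.5 → |·| ≈ 56.509, ∠ ≈ 88.99°
pole (1 + j226·0.05) = 1 + j11.3 → |·| ≈ 11.344, ∠ ≈ 84.94°
pole (1 + j226·0.01) = 1 + j2.26 → |·| ≈ 2.4714, ∠ ≈ 66.13°
|H| = 6.25 · 45.211 · 1.0064 / (56.509 · 11.344 · 2.4714) ≈ 0.1795
Gain = 20 log₁₀(0.1795) ≈ -14.92 dB
∠H = (88.73° + 6.45°) − (88.99° + 84.94° + 66.13°) = -144.88°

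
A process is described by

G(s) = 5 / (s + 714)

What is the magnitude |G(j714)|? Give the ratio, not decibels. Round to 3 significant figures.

At s = jω = j714:
pole (s+714): 714 + j714 → |·| = √(714²+714²) = √1019592 ≈ 1009.7, ∠ = arctan(714/714) ≈ 45.00°
|G| = 5 / 1009.7 ≈ 0.004952

0.00495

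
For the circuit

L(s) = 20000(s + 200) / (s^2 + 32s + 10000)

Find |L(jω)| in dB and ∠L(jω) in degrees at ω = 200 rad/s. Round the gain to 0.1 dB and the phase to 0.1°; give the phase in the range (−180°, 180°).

45.3 dB, -123.0°

At s = jω = j200:
zero (s+200): 200 + j200 → |·| = √(200²+200²) = √80000 ≈ 282.84, ∠ = arctan(200/200) ≈ 45.00°
quadratic: (j200)² + 32·j200 + 10000 = -30000 + j6400 → |·| ≈ 30675, ∠ ≈ 167.96°
|L| = 20000 · 282.84 / 30675 ≈ 184.41
Gain = 20 log₁₀(184.41) ≈ 45.32 dB
∠L = 45.00° − 167.96° = -122.96°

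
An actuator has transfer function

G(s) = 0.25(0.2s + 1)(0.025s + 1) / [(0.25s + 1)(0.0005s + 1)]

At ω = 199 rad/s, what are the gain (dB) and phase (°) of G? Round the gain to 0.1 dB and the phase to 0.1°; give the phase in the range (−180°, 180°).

0.1 dB, 72.7°

At ω = 199 rad/s:
zero (1 + j199·0.2) = 1 + j39.8 → |·| ≈ 39.813, ∠ ≈ 88.56°
zero (1 + j199·0.025) = 1 + j4.975 → |·| ≈ 5.0745, ∠ ≈ 78.63°
pole (1 + j199·0.25) = 1 + j49.75 → |·| ≈ 49.76, ∠ ≈ 88.85°
pole (1 + j199·0.0005) = 1 + j0.0995 → |·| ≈ 1.0049, ∠ ≈ 5.68°
|G| = 0.25 · 39.813 · 5.0745 / (49.76 · 1.0049) ≈ 1.0101
Gain = 20 log₁₀(1.0101) ≈ 0.09 dB
∠G = (88.56° + 78.63°) − (88.85° + 5.68°) = 72.66°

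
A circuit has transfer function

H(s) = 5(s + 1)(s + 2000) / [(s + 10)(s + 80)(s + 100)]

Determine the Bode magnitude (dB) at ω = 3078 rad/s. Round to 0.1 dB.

At s = jω = j3078:
zero (s+1): 1 + j3078 → |·| = √(1²+3078²) = √9474085 ≈ 3078, ∠ = arctan(3078/1) ≈ 89.98°
zero (s+2000): 2000 + j3078 → |·| = √(2000²+3078²) = √13474084 ≈ 3670.7, ∠ = arctan(3078/2000) ≈ 56.99°
pole (s+10): 10 + j3078 → |·| = √(10²+3078²) = √9474184 ≈ 3078, ∠ = arctan(3078/10) ≈ 89.81°
pole (s+80): 80 + j3078 → |·| = √(80²+3078²) = √9480484 ≈ 3079, ∠ = arctan(3078/80) ≈ 88.51°
pole (s+100): 100 + j3078 → |·| = √(100²+3078²) = √9484084 ≈ 3079.6, ∠ = arctan(3078/100) ≈ 88.14°
|H| = 5 · 1.1298e+07 / 2.9186e+10 ≈ 0.0019355
Gain = 20 log₁₀(0.0019355) ≈ -54.26 dB

-54.3 dB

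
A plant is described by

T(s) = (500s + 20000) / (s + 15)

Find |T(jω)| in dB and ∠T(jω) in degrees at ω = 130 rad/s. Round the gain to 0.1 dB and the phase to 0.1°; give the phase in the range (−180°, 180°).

Substitute s = j130:
Numerator: 500(j130) + 20000 = 20000 + j65000
Denominator: (j130) + 15 = 15 + j130
|N| = √(20000² + 65000²) ≈ 68007, ∠N ≈ 72.90°
|D| = √(15² + 130²) ≈ 130.86, ∠D ≈ 83.42°
|T| = 68007 / 130.86 ≈ 519.69
Gain = 20 log₁₀(519.69) ≈ 54.31 dB
∠T = 72.90° − 83.42° = -10.52°

54.3 dB, -10.5°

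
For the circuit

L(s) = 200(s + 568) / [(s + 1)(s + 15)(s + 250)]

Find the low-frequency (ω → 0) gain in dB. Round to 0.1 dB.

29.6 dB

L(0) = 200·568 / (1·15·250) ≈ 30.293
20 log₁₀(30.293) ≈ 29.63 dB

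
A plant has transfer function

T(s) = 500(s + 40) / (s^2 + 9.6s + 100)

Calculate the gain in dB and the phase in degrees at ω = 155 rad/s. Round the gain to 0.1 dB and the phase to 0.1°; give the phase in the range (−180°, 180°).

10.5 dB, -100.9°

At s = jω = j155:
zero (s+40): 40 + j155 → |·| = √(40²+155²) = √25625 ≈ 160.08, ∠ = arctan(155/40) ≈ 75.53°
quadratic: (j155)² + 9.6·j155 + 100 = -23925 + j1488 → |·| ≈ 23971, ∠ ≈ 176.44°
|T| = 500 · 160.08 / 23971 ≈ 3.339
Gain = 20 log₁₀(3.339) ≈ 10.47 dB
∠T = 75.53° − 176.44° = -100.91°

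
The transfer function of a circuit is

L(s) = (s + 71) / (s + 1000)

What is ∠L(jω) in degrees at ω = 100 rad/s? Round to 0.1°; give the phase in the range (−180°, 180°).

Substitute s = j100:
Numerator: (j100) + 71 = 71 + j100
Denominator: (j100) + 1000 = 1000 + j100
|N| = √(71² + 100²) ≈ 122.64, ∠N ≈ 54.63°
|D| = √(1000² + 100²) ≈ 1005, ∠D ≈ 5.71°
∠L = 54.63° − 5.71° = 48.92°

48.9°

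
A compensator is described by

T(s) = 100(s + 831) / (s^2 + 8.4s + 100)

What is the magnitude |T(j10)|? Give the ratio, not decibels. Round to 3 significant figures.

At s = jω = j10:
zero (s+831): 831 + j10 → |·| = √(831²+10²) = √690661 ≈ 831.06, ∠ = arctan(10/831) ≈ 0.69°
quadratic: (j10)² + 8.4·j10 + 100 = 0 + j84 → |·| ≈ 84, ∠ ≈ 90.00°
|T| = 100 · 831.06 / 84 ≈ 989.36

989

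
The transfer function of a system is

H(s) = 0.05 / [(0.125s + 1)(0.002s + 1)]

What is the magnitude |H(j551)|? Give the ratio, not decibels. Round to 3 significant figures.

0.000488

At ω = 551 rad/s:
pole (1 + j551·0.125) = 1 + j68.875 → |·| ≈ 68.882, ∠ ≈ 89.17°
pole (1 + j551·0.002) = 1 + j1.102 → |·| ≈ 1.4881, ∠ ≈ 47.78°
|H| = 0.05 · 1 / (68.882 · 1.4881) ≈ 0.00048779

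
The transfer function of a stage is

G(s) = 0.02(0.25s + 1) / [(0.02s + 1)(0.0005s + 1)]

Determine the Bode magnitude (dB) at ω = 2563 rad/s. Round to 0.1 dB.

-16.3 dB

At ω = 2563 rad/s:
zero (1 + j2563·0.25) = 1 + j640.75 → |·| ≈ 640.75, ∠ ≈ 89.91°
pole (1 + j2563·0.02) = 1 + j51.26 → |·| ≈ 51.27, ∠ ≈ 88.88°
pole (1 + j2563·0.0005) = 1 + j1.2815 → |·| ≈ 1.6255, ∠ ≈ 52.03°
|G| = 0.02 · 640.75 / (51.27 · 1.6255) ≈ 0.15377
Gain = 20 log₁₀(0.15377) ≈ -16.26 dB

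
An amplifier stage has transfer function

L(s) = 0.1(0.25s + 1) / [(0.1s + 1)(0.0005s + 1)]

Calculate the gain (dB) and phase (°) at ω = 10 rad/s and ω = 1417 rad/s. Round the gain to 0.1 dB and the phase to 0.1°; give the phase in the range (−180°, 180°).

ω = 10: -14.4 dB, 22.9°; ω = 1417: -13.8 dB, -35.1°

At ω = 10 rad/s:
zero (1 + j10·0.25) = 1 + j2.5 → |·| ≈ 2.6926, ∠ ≈ 68.20°
pole (1 + j10·0.1) = 1 + j1 → |·| ≈ 1.4142, ∠ ≈ 45.00°
pole (1 + j10·0.0005) = 1 + j0.005 → |·| ≈ 1, ∠ ≈ 0.29°
|L| = 0.1 · 2.6926 / (1.4142 · 1) ≈ 0.1904
Gain = 20 log₁₀(0.1904) ≈ -14.41 dB
∠L = (68.20°) − (45.00° + 0.29°) = 22.91°

At ω = 1417 rad/s:
zero (1 + j1417·0.25) = 1 + j354.25 → |·| ≈ 354.25, ∠ ≈ 89.84°
pole (1 + j1417·0.1) = 1 + j141.7 → |·| ≈ 141.7, ∠ ≈ 89.60°
pole (1 + j1417·0.0005) = 1 + j0.7085 → |·| ≈ 1.2255, ∠ ≈ 35.32°
|L| = 0.1 · 354.25 / (141.7 · 1.2255) ≈ 0.204
Gain = 20 log₁₀(0.204) ≈ -13.81 dB
∠L = (89.84°) − (89.60° + 35.32°) = -35.08°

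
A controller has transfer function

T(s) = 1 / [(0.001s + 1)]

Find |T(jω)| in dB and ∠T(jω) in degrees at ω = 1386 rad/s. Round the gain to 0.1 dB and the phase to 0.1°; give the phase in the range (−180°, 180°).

At ω = 1386 rad/s:
pole (1 + j1386·0.001) = 1 + j1.386 → |·| ≈ 1.7091, ∠ ≈ 54.19°
|T| = 1 · 1 / (1.7091) ≈ 0.5851
Gain = 20 log₁₀(0.5851) ≈ -4.66 dB
∠T = (0°) − (54.19°) = -54.19°

-4.7 dB, -54.2°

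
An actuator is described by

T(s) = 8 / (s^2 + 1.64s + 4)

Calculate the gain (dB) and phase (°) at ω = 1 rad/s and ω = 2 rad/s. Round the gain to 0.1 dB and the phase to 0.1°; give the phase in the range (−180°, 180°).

ω = 1: 7.4 dB, -28.7°; ω = 2: 7.7 dB, -90.0°

At s = jω = j1:
quadratic: (j1)² + 1.64·j1 + 4 = 3 + j1.64 → |·| ≈ 3.419, ∠ ≈ 28.66°
|T| = 8 / 3.419 ≈ 2.3399
Gain = 20 log₁₀(2.3399) ≈ 7.38 dB
∠T = 0.00° − 28.66° = -28.66°

At s = jω = j2:
quadratic: (j2)² + 1.64·j2 + 4 = 0 + j3.28 → |·| ≈ 3.28, ∠ ≈ 90.00°
|T| = 8 / 3.28 ≈ 2.439
Gain = 20 log₁₀(2.439) ≈ 7.74 dB
∠T = 0.00° − 90.00° = -90.00°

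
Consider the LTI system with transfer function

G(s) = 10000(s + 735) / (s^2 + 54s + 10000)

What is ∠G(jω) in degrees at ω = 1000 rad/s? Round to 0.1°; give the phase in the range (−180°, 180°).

-123.2°

At s = jω = j1000:
zero (s+735): 735 + j1000 → |·| = √(735²+1000²) = √1540225 ≈ 1241.1, ∠ = arctan(1000/735) ≈ 53.68°
quadratic: (j1000)² + 54·j1000 + 10000 = -990000 + j54000 → |·| ≈ 9.9147e+05, ∠ ≈ 176.88°
∠G = 53.68° − 176.88° = -123.20°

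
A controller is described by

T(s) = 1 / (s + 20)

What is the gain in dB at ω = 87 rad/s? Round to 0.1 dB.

-39.0 dB

Substitute s = j87:
Numerator: 1 = 1 + j0
Denominator: (j87) + 20 = 20 + j87
|N| = √(1² + 0²) ≈ 1, ∠N ≈ 0.00°
|D| = √(20² + 87²) ≈ 89.269, ∠D ≈ 77.05°
|T| = 1 / 89.269 ≈ 0.011202
Gain = 20 log₁₀(0.011202) ≈ -39.01 dB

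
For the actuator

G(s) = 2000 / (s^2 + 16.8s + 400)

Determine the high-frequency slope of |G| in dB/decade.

Each pole contributes −20 dB/decade at high frequency; each zero contributes +20 dB/decade.
Net: 0 zero(s) − 2 pole(s) → -40 dB/decade.

-40 dB/decade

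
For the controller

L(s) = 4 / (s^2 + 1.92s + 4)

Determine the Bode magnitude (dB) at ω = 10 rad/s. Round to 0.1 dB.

At s = jω = j10:
quadratic: (j10)² + 1.92·j10 + 4 = -96 + j19.2 → |·| ≈ 97.901, ∠ ≈ 168.69°
|L| = 4 / 97.901 ≈ 0.040858
Gain = 20 log₁₀(0.040858) ≈ -27.77 dB

-27.8 dB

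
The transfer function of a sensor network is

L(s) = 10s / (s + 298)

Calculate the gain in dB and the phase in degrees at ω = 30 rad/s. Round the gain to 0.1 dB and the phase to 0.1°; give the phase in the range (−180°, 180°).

At s = jω = j30:
zero at origin: s = j30 → |·| = 30, ∠ = 90.00°
pole (s+298): 298 + j30 → |·| = √(298²+30²) = √89704 ≈ 299.51, ∠ = arctan(30/298) ≈ 5.75°
|L| = 10 · 30 / 299.51 ≈ 1.0016
Gain = 20 log₁₀(1.0016) ≈ 0.01 dB
∠L = 90.00° − 5.75° = 84.25°

0.0 dB, 84.3°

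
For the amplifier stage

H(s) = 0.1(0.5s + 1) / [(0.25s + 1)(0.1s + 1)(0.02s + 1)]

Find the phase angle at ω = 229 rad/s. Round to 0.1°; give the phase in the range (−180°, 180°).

At ω = 229 rad/s:
zero (1 + j229·0.5) = 1 + j114.5 → |·| ≈ 114.5, ∠ ≈ 89.50°
pole (1 + j229·0.25) = 1 + j57.25 → |·| ≈ 57.259, ∠ ≈ 89.00°
pole (1 + j229·0.1) = 1 + j22.9 → |·| ≈ 22.922, ∠ ≈ 87.50°
pole (1 + j229·0.02) = 1 + j4.58 → |·| ≈ 4.6879, ∠ ≈ 77.68°
∠H = (89.50°) − (89.00° + 87.50° + 77.68°) = -164.68°

-164.7°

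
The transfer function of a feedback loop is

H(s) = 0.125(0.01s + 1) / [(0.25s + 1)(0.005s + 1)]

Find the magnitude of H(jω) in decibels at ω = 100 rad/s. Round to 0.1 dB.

-44.0 dB

At ω = 100 rad/s:
zero (1 + j100·0.01) = 1 + j1 → |·| ≈ 1.4142, ∠ ≈ 45.00°
pole (1 + j100·0.25) = 1 + j25 → |·| ≈ 25.02, ∠ ≈ 87.71°
pole (1 + j100·0.005) = 1 + j0.5 → |·| ≈ 1.118, ∠ ≈ 26.57°
|H| = 0.125 · 1.4142 / (25.02 · 1.118) ≈ 0.0063196
Gain = 20 log₁₀(0.0063196) ≈ -43.99 dB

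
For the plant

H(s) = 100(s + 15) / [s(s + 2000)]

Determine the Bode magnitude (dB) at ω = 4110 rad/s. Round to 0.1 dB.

-33.2 dB

At s = jω = j4110:
zero (s+15): 15 + j4110 → |·| = √(15²+4110²) = √16892325 ≈ 4110, ∠ = arctan(4110/15) ≈ 89.79°
pole (s+2000): 2000 + j4110 → |·| = √(2000²+4110²) = √20892100 ≈ 4570.8, ∠ = arctan(4110/2000) ≈ 64.05°
pole at origin: |s| = 4110, ∠ = 90.00° (in denominator)
|H| = 100 · 4110 / 1.8786e+07 ≈ 0.021878
Gain = 20 log₁₀(0.021878) ≈ -33.20 dB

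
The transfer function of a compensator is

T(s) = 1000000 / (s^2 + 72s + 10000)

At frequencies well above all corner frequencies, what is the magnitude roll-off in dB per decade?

-40 dB/decade

Each pole contributes −20 dB/decade at high frequency; each zero contributes +20 dB/decade.
Net: 0 zero(s) − 2 pole(s) → -40 dB/decade.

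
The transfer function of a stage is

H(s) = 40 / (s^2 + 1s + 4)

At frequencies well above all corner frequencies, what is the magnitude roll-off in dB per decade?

Each pole contributes −20 dB/decade at high frequency; each zero contributes +20 dB/decade.
Net: 0 zero(s) − 2 pole(s) → -40 dB/decade.

-40 dB/decade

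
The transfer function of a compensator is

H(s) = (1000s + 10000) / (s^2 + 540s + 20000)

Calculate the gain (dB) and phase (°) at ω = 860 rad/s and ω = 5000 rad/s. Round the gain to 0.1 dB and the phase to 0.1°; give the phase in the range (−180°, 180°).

Substitute s = j860:
Numerator: 1000(j860) + 10000 = 10000 + j860000
Denominator: (j860)^2 + 540(j860) + 20000 = -719600 + j464400
|N| = √(10000² + 860000²) ≈ 8.6006e+05, ∠N ≈ 89.33°
|D| = √(719600² + 464400²) ≈ 8.5644e+05, ∠D ≈ 147.16°
|H| = 8.6006e+05 / 8.5644e+05 ≈ 1.0042
Gain = 20 log₁₀(1.0042) ≈ 0.04 dB
∠H = 89.33° − 147.16° = -57.83°

Substitute s = j5000:
Numerator: 1000(j5000) + 10000 = 10000 + j5000000
Denominator: (j5000)^2 + 540(j5000) + 20000 = -24980000 + j2700000
|N| = √(10000² + 5000000²) ≈ 5e+06, ∠N ≈ 89.89°
|D| = √(24980000² + 2700000²) ≈ 2.5125e+07, ∠D ≈ 173.83°
|H| = 5e+06 / 2.5125e+07 ≈ 0.199
Gain = 20 log₁₀(0.199) ≈ -14.02 dB
∠H = 89.89° − 173.83° = -83.94°

ω = 860: 0.0 dB, -57.8°; ω = 5000: -14.0 dB, -83.9°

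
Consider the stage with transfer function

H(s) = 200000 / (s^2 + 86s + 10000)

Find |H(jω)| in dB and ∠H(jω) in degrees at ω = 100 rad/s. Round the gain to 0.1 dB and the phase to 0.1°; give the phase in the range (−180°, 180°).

27.3 dB, -90.0°

At s = jω = j100:
quadratic: (j100)² + 86·j100 + 10000 = 0 + j8600 → |·| ≈ 8600, ∠ ≈ 90.00°
|H| = 200000 / 8600 ≈ 23.256
Gain = 20 log₁₀(23.256) ≈ 27.33 dB
∠H = 0.00° − 90.00° = -90.00°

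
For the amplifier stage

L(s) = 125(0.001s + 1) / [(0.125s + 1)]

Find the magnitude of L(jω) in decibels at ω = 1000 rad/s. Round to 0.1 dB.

3.0 dB

At ω = 1000 rad/s:
zero (1 + j1000·0.001) = 1 + j1 → |·| ≈ 1.4142, ∠ ≈ 45.00°
pole (1 + j1000·0.125) = 1 + j125 → |·| ≈ 125, ∠ ≈ 89.54°
|L| = 125 · 1.4142 / (125) ≈ 1.4142
Gain = 20 log₁₀(1.4142) ≈ 3.01 dB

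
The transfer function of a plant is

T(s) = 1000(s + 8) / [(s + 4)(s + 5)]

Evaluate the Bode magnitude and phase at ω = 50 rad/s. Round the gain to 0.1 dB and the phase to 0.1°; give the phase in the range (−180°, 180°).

26.1 dB, -88.8°

At s = jω = j50:
zero (s+8): 8 + j50 → |·| = √(8²+50²) = √2564 ≈ 50.636, ∠ = arctan(50/8) ≈ 80.91°
pole (s+4): 4 + j50 → |·| = √(4²+50²) = √2516 ≈ 50.16, ∠ = arctan(50/4) ≈ 85.43°
pole (s+5): 5 + j50 → |·| = √(5²+50²) = √2525 ≈ 50.249, ∠ = arctan(50/5) ≈ 84.29°
|T| = 1000 · 50.636 / 2520.5 ≈ 20.09
Gain = 20 log₁₀(20.09) ≈ 26.06 dB
∠T = 80.91° − 169.72° = -88.81°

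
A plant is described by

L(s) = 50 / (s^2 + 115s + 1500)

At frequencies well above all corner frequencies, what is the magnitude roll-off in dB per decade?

-40 dB/decade

Each pole contributes −20 dB/decade at high frequency; each zero contributes +20 dB/decade.
Net: 0 zero(s) − 2 pole(s) → -40 dB/decade.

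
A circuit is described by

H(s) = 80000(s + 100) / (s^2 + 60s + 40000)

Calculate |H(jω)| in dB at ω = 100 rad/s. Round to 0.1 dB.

51.4 dB

At s = jω = j100:
zero (s+100): 100 + j100 → |·| = √(100²+100²) = √20000 ≈ 141.42, ∠ = arctan(100/100) ≈ 45.00°
quadratic: (j100)² + 60·j100 + 40000 = 30000 + j6000 → |·| ≈ 30594, ∠ ≈ 11.31°
|H| = 80000 · 141.42 / 30594 ≈ 369.8
Gain = 20 log₁₀(369.8) ≈ 51.36 dB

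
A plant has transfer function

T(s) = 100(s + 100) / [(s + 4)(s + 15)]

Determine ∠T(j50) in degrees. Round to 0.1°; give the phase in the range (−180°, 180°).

-132.2°

At s = jω = j50:
zero (s+100): 100 + j50 → |·| = √(100²+50²) = √12500 ≈ 111.8, ∠ = arctan(50/100) ≈ 26.57°
pole (s+4): 4 + j50 → |·| = √(4²+50²) = √2516 ≈ 50.16, ∠ = arctan(50/4) ≈ 85.43°
pole (s+15): 15 + j50 → |·| = √(15²+50²) = √2725 ≈ 52.202, ∠ = arctan(50/15) ≈ 73.30°
∠T = 26.57° − 158.73° = -132.16°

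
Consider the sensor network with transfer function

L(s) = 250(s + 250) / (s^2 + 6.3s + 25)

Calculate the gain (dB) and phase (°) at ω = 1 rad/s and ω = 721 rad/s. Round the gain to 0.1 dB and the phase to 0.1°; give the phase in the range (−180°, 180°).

At s = jω = j1:
zero (s+250): 250 + j1 → |·| = √(250²+1²) = √62501 ≈ 250, ∠ = arctan(1/250) ≈ 0.23°
quadratic: (j1)² + 6.3·j1 + 25 = 24 + j6.3 → |·| ≈ 24.813, ∠ ≈ 14.71°
|L| = 250 · 250 / 24.813 ≈ 2518.8
Gain = 20 log₁₀(2518.8) ≈ 68.02 dB
∠L = 0.23° − 14.71° = -14.48°

At s = jω = j721:
zero (s+250): 250 + j721 → |·| = √(250²+721²) = √582341 ≈ 763.11, ∠ = arctan(721/250) ≈ 70.88°
quadratic: (j721)² + 6.3·j721 + 25 = -519816 + j4542.3 → |·| ≈ 5.1984e+05, ∠ ≈ 179.50°
|L| = 250 · 763.11 / 5.1984e+05 ≈ 0.36699
Gain = 20 log₁₀(0.36699) ≈ -8.71 dB
∠L = 70.88° − 179.50° = -108.62°

ω = 1: 68.0 dB, -14.5°; ω = 721: -8.7 dB, -108.6°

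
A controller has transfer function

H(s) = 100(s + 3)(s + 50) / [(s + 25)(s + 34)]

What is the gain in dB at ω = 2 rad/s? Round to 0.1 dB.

26.5 dB

At s = jω = j2:
zero (s+3): 3 + j2 → |·| = √(3²+2²) = √13 ≈ 3.6056, ∠ = arctan(2/3) ≈ 33.69°
zero (s+50): 50 + j2 → |·| = √(50²+2²) = √2504 ≈ 50.04, ∠ = arctan(2/50) ≈ 2.29°
pole (s+25): 25 + j2 → |·| = √(25²+2²) = √629 ≈ 25.08, ∠ = arctan(2/25) ≈ 4.57°
pole (s+34): 34 + j2 → |·| = √(34²+2²) = √1160 ≈ 34.059, ∠ = arctan(2/34) ≈ 3.37°
|H| = 100 · 180.42 / 854.2 ≈ 21.122
Gain = 20 log₁₀(21.122) ≈ 26.49 dB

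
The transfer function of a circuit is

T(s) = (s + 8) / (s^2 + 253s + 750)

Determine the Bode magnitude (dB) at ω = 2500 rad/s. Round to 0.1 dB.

Substitute s = j2500:
Numerator: (j2500) + 8 = 8 + j2500
Denominator: (j2500)^2 + 253(j2500) + 750 = -6249250 + j632500
|N| = √(8² + 2500²) ≈ 2500, ∠N ≈ 89.82°
|D| = √(6249250² + 632500²) ≈ 6.2812e+06, ∠D ≈ 174.22°
|T| = 2500 / 6.2812e+06 ≈ 0.00039801
Gain = 20 log₁₀(0.00039801) ≈ -68.00 dB

-68.0 dB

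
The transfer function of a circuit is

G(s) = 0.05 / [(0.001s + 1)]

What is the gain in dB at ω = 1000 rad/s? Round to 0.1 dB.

At ω = 1000 rad/s:
pole (1 + j1000·0.001) = 1 + j1 → |·| ≈ 1.4142, ∠ ≈ 45.00°
|G| = 0.05 · 1 / (1.4142) ≈ 0.035356
Gain = 20 log₁₀(0.035356) ≈ -29.03 dB

-29.0 dB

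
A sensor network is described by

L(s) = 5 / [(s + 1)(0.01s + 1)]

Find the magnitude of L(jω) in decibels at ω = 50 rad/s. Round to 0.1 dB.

At ω = 50 rad/s:
pole (1 + j50·1) = 1 + j50 → |·| ≈ 50.01, ∠ ≈ 88.85°
pole (1 + j50·0.01) = 1 + j0.5 → |·| ≈ 1.118, ∠ ≈ 26.57°
|L| = 5 · 1 / (50.01 · 1.118) ≈ 0.089428
Gain = 20 log₁₀(0.089428) ≈ -20.97 dB

-21.0 dB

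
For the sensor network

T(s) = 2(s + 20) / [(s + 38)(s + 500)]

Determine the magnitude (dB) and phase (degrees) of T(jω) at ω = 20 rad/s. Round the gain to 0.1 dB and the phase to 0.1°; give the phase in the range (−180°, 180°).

At s = jω = j20:
zero (s+20): 20 + j20 → |·| = √(20²+20²) = √800 ≈ 28.284, ∠ = arctan(20/20) ≈ 45.00°
pole (s+38): 38 + j20 → |·| = √(38²+20²) = √1844 ≈ 42.942, ∠ = arctan(20/38) ≈ 27.76°
pole (s+500): 500 + j20 → |·| = √(500²+20²) = √250400 ≈ 500.4, ∠ = arctan(20/500) ≈ 2.29°
|T| = 2 · 28.284 / 21488 ≈ 0.0026325
Gain = 20 log₁₀(0.0026325) ≈ -51.59 dB
∠T = 45.00° − 30.05° = 14.95°

-51.6 dB, 15.0°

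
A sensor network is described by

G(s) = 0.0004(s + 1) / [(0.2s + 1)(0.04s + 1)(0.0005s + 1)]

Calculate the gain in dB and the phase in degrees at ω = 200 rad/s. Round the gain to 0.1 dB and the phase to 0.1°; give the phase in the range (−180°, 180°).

-72.2 dB, -87.4°

At ω = 200 rad/s:
zero (1 + j200·1) = 1 + j200 → |·| ≈ 200, ∠ ≈ 89.71°
pole (1 + j200·0.2) = 1 + j40 → |·| ≈ 40.012, ∠ ≈ 88.57°
pole (1 + j200·0.04) = 1 + j8 → |·| ≈ 8.0623, ∠ ≈ 82.87°
pole (1 + j200·0.0005) = 1 + j0.1 → |·| ≈ 1.005, ∠ ≈ 5.71°
|G| = 0.0004 · 200 / (40.012 · 8.0623 · 1.005) ≈ 0.00024676
Gain = 20 log₁₀(0.00024676) ≈ -72.15 dB
∠G = (89.71°) − (88.57° + 82.87° + 5.71°) = -87.44°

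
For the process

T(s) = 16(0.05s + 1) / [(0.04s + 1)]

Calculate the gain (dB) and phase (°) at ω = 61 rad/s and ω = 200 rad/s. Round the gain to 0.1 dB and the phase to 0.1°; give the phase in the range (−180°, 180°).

ω = 61: 25.8 dB, 4.1°; ω = 200: 26.0 dB, 1.4°

At ω = 61 rad/s:
zero (1 + j61·0.05) = 1 + j3.05 → |·| ≈ 3.2098, ∠ ≈ 71.85°
pole (1 + j61·0.04) = 1 + j2.44 → |·| ≈ 2.637, ∠ ≈ 67.71°
|T| = 16 · 3.2098 / (2.637) ≈ 19.475
Gain = 20 log₁₀(19.475) ≈ 25.79 dB
∠T = (71.85°) − (67.71°) = 4.14°

At ω = 200 rad/s:
zero (1 + j200·0.05) = 1 + j10 → |·| ≈ 10.05, ∠ ≈ 84.29°
pole (1 + j200·0.04) = 1 + j8 → |·| ≈ 8.0623, ∠ ≈ 82.87°
|T| = 16 · 10.05 / (8.0623) ≈ 19.945
Gain = 20 log₁₀(19.945) ≈ 26.00 dB
∠T = (84.29°) − (82.87°) = 1.42°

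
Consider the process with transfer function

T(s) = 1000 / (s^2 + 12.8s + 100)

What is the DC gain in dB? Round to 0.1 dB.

T(0) = 1000 / 100 = 10
20 log₁₀(10) ≈ 20.00 dB

20.0 dB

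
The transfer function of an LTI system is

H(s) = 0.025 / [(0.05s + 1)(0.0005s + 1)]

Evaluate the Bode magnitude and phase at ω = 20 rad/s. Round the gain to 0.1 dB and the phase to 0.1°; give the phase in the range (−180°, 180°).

At ω = 20 rad/s:
pole (1 + j20·0.05) = 1 + j1 → |·| ≈ 1.4142, ∠ ≈ 45.00°
pole (1 + j20·0.0005) = 1 + j0.01 → |·| ≈ 1, ∠ ≈ 0.57°
|H| = 0.025 · 1 / (1.4142 · 1) ≈ 0.017678
Gain = 20 log₁₀(0.017678) ≈ -35.05 dB
∠H = (0°) − (45.00° + 0.57°) = -45.57°

-35.1 dB, -45.6°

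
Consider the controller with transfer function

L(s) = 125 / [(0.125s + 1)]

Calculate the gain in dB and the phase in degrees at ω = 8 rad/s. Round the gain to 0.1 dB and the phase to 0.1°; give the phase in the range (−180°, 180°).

38.9 dB, -45.0°

At ω = 8 rad/s:
pole (1 + j8·0.125) = 1 + j1 → |·| ≈ 1.4142, ∠ ≈ 45.00°
|L| = 125 · 1 / (1.4142) ≈ 88.389
Gain = 20 log₁₀(88.389) ≈ 38.93 dB
∠L = (0°) − (45.00°) = -45.00°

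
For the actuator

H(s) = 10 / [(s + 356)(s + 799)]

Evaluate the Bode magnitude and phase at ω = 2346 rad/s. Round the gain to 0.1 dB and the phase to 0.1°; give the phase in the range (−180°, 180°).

At s = jω = j2346:
pole (s+356): 356 + j2346 → |·| = √(356²+2346²) = √5630452 ≈ 2372.9, ∠ = arctan(2346/356) ≈ 81.37°
pole (s+799): 799 + j2346 → |·| = √(799²+2346²) = √6142117 ≈ 2478.3, ∠ = arctan(2346/799) ≈ 71.19°
|H| = 10 / 5.8808e+06 ≈ 1.7004e-06
Gain = 20 log₁₀(1.7004e-06) ≈ -115.39 dB
∠H = 0.00° − 152.56° = -152.56°

-115.4 dB, -152.6°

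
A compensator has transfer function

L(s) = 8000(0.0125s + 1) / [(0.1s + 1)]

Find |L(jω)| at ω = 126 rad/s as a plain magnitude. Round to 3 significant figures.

1.18e+03

At ω = 126 rad/s:
zero (1 + j126·0.0125) = 1 + j1.575 → |·| ≈ 1.8656, ∠ ≈ 57.59°
pole (1 + j126·0.1) = 1 + j12.6 → |·| ≈ 12.64, ∠ ≈ 85.46°
|L| = 8000 · 1.8656 / (12.64) ≈ 1180.8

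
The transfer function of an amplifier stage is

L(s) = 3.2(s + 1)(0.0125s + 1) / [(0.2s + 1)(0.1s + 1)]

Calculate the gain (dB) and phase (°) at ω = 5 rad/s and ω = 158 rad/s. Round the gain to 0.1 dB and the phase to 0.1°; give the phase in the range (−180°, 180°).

At ω = 5 rad/s:
zero (1 + j5·1) = 1 + j5 → |·| ≈ 5.099, ∠ ≈ 78.69°
zero (1 + j5·0.0125) = 1 + j0.0625 → |·| ≈ 1.002, ∠ ≈ 3.58°
pole (1 + j5·0.2) = 1 + j1 → |·| ≈ 1.4142, ∠ ≈ 45.00°
pole (1 + j5·0.1) = 1 + j0.5 → |·| ≈ 1.118, ∠ ≈ 26.57°
|L| = 3.2 · 5.099 · 1.002 / (1.4142 · 1.118) ≈ 10.341
Gain = 20 log₁₀(10.341) ≈ 20.29 dB
∠L = (78.69° + 3.58°) − (45.00° + 26.57°) = 10.70°

At ω = 158 rad/s:
zero (1 + j158·1) = 1 + j158 → |·| ≈ 158, ∠ ≈ 89.64°
zero (1 + j158·0.0125) = 1 + j1.975 → |·| ≈ 2.2137, ∠ ≈ 63.15°
pole (1 + j158·0.2) = 1 + j31.6 → |·| ≈ 31.616, ∠ ≈ 88.19°
pole (1 + j158·0.1) = 1 + j15.8 → |·| ≈ 15.832, ∠ ≈ 86.38°
|L| = 3.2 · 158 · 2.2137 / (31.616 · 15.832) ≈ 2.2361
Gain = 20 log₁₀(2.2361) ≈ 6.99 dB
∠L = (89.64° + 63.15°) − (88.19° + 86.38°) = -21.78°

ω = 5: 20.3 dB, 10.7°; ω = 158: 7.0 dB, -21.8°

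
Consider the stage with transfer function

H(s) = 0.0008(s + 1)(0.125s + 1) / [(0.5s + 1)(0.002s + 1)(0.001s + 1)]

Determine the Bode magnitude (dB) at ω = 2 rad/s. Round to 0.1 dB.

At ω = 2 rad/s:
zero (1 + j2·1) = 1 + j2 → |·| ≈ 2.2361, ∠ ≈ 63.43°
zero (1 + j2·0.125) = 1 + j0.25 → |·| ≈ 1.0308, ∠ ≈ 14.04°
pole (1 + j2·0.5) = 1 + j1 → |·| ≈ 1.4142, ∠ ≈ 45.00°
pole (1 + j2·0.002) = 1 + j0.004 → |·| ≈ 1, ∠ ≈ 0.23°
pole (1 + j2·0.001) = 1 + j0.002 → |·| ≈ 1, ∠ ≈ 0.11°
|H| = 0.0008 · 2.2361 · 1.0308 / (1.4142 · 1 · 1) ≈ 0.0013039
Gain = 20 log₁₀(0.0013039) ≈ -57.70 dB

-57.7 dB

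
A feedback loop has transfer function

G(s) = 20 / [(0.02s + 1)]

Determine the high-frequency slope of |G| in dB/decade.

-20 dB/decade

Each pole contributes −20 dB/decade at high frequency; each zero contributes +20 dB/decade.
Net: 0 zero(s) − 1 pole(s) → -20 dB/decade.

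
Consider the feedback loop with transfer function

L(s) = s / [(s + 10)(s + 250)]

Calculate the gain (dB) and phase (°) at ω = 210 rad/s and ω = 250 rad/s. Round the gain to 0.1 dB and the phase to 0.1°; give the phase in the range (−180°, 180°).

At s = jω = j210:
zero at origin: s = j210 → |·| = 210, ∠ = 90.00°
pole (s+10): 10 + j210 → |·| = √(10²+210²) = √44200 ≈ 210.24, ∠ = arctan(210/10) ≈ 87.27°
pole (s+250): 250 + j210 → |·| = √(250²+210²) = √106600 ≈ 326.5, ∠ = arctan(210/250) ≈ 40.03°
|L| = 1 · 210 / 68643 ≈ 0.0030593
Gain = 20 log₁₀(0.0030593) ≈ -50.29 dB
∠L = 90.00° − 127.30° = -37.30°

At s = jω = j250:
zero at origin: s = j250 → |·| = 250, ∠ = 90.00°
pole (s+10): 10 + j250 → |·| = √(10²+250²) = √62600 ≈ 250.2, ∠ = arctan(250/10) ≈ 87.71°
pole (s+250): 250 + j250 → |·| = √(250²+250²) = √125000 ≈ 353.55, ∠ = arctan(250/250) ≈ 45.00°
|L| = 1 · 250 / 88458 ≈ 0.0028262
Gain = 20 log₁₀(0.0028262) ≈ -50.98 dB
∠L = 90.00° − 132.71° = -42.71°

ω = 210: -50.3 dB, -37.3°; ω = 250: -51.0 dB, -42.7°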